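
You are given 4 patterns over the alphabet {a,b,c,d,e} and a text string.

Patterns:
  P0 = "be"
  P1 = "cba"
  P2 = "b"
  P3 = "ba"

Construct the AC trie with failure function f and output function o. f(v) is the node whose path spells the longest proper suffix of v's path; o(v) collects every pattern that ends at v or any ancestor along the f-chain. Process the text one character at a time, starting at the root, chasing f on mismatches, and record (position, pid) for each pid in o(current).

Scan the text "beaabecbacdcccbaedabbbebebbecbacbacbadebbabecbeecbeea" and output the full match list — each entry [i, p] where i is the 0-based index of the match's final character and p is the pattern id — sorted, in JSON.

Construct AC machine:
Trie nodes:
  n0 'ε': b→1 c→3
  n1 'b': a→6 e→2  [P2 ends]
  n2 'be': ·  [P0 ends]
  n3 'c': b→4
  n4 'cb': a→5
  n5 'cba': ·  [P1 ends]
  n6 'ba': ·  [P3 ends]

Failure links (BFS by depth):
  fail(1) 'b': from fail(0)=0 chase 'b': 0 ⇒ 0;  out={2}∪out(0)={2}
  fail(3) 'c': from fail(0)=0 chase 'c': 0 ⇒ 0;  out=∅∪out(0)=∅
  fail(2) 'be': from fail(1)=0 chase 'e': 0 ⇒ 0;  out={0}∪out(0)={0}
  fail(4) 'cb': from fail(3)=0 chase 'b': 0 ⇒ 1;  out=∅∪out(1)={2}
  fail(6) 'ba': from fail(1)=0 chase 'a': 0 ⇒ 0;  out={3}∪out(0)={3}
  fail(5) 'cba': from fail(4)=1 chase 'a': 1 ⇒ 6;  out={1}∪out(6)={1,3}

Scan:
pos 0 'b': at 1  → match P2@[0:0]
pos 1 'e': at 2  → match P0@[0:1]
pos 2 'a': at 0 (via fail)
pos 3 'a': at 0
pos 4 'b': at 1  → match P2@[4:4]
pos 5 'e': at 2  → match P0@[4:5]
pos 6 'c': at 3 (via fail)
pos 7 'b': at 4  → match P2@[7:7]
pos 8 'a': at 5  → match P1@[6:8],P3@[7:8]
pos 9 'c': at 3 (via fail)
pos 10 'd': at 0 (via fail)
pos 11 'c': at 3
pos 12 'c': at 3 (via fail)
pos 13 'c': at 3 (via fail)
pos 14 'b': at 4  → match P2@[14:14]
pos 15 'a': at 5  → match P1@[13:15],P3@[14:15]
pos 16 'e': at 0 (via fail)
pos 17 'd': at 0
pos 18 'a': at 0
pos 19 'b': at 1  → match P2@[19:19]
pos 20 'b': at 1 (via fail)  → match P2@[20:20]
pos 21 'b': at 1 (via fail)  → match P2@[21:21]
pos 22 'e': at 2  → match P0@[21:22]
pos 23 'b': at 1 (via fail)  → match P2@[23:23]
pos 24 'e': at 2  → match P0@[23:24]
pos 25 'b': at 1 (via fail)  → match P2@[25:25]
pos 26 'b': at 1 (via fail)  → match P2@[26:26]
pos 27 'e': at 2  → match P0@[26:27]
pos 28 'c': at 3 (via fail)
pos 29 'b': at 4  → match P2@[29:29]
pos 30 'a': at 5  → match P1@[28:30],P3@[29:30]
pos 31 'c': at 3 (via fail)
pos 32 'b': at 4  → match P2@[32:32]
pos 33 'a': at 5  → match P1@[31:33],P3@[32:33]
pos 34 'c': at 3 (via fail)
pos 35 'b': at 4  → match P2@[35:35]
pos 36 'a': at 5  → match P1@[34:36],P3@[35:36]
pos 37 'd': at 0 (via fail)
pos 38 'e': at 0
pos 39 'b': at 1  → match P2@[39:39]
pos 40 'b': at 1 (via fail)  → match P2@[40:40]
pos 41 'a': at 6  → match P3@[40:41]
pos 42 'b': at 1 (via fail)  → match P2@[42:42]
pos 43 'e': at 2  → match P0@[42:43]
pos 44 'c': at 3 (via fail)
pos 45 'b': at 4  → match P2@[45:45]
pos 46 'e': at 2 (via fail)  → match P0@[45:46]
pos 47 'e': at 0 (via fail)
pos 48 'c': at 3
pos 49 'b': at 4  → match P2@[49:49]
pos 50 'e': at 2 (via fail)  → match P0@[49:50]
pos 51 'e': at 0 (via fail)
pos 52 'a': at 0

Result: [[0,2],[1,0],[4,2],[5,0],[7,2],[8,1],[8,3],[14,2],[15,1],[15,3],[19,2],[20,2],[21,2],[22,0],[23,2],[24,0],[25,2],[26,2],[27,0],[29,2],[30,1],[30,3],[32,2],[33,1],[33,3],[35,2],[36,1],[36,3],[39,2],[40,2],[41,3],[42,2],[43,0],[45,2],[46,0],[49,2],[50,0]]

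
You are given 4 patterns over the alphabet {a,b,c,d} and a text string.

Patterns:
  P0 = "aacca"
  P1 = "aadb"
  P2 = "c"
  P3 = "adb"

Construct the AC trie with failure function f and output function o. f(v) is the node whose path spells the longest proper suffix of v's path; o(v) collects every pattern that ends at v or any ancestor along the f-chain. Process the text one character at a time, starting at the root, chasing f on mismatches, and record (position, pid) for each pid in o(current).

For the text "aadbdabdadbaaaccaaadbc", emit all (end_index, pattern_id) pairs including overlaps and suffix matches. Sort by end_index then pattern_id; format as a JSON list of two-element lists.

Build automaton:
Trie (insert patterns):
  n0 'ε': a→1 c→8
  n1 'a': a→2 d→9
  n2 'aa': c→3 d→6
  n3 'aac': c→4
  n4 'aacc': a→5
  n5 'aacca': ·  ←P0
  n6 'aad': b→7
  n7 'aadb': ·  ←P1
  n8 'c': ·  ←P2
  n9 'ad': b→10
  n10 'adb': ·  ←P3

Failure links (BFS by depth):
  fail(1) 'a': from fail(0)=0 chase 'a': 0 ⇒ 0;  out=∅∪out(0)=∅
  fail(8) 'c': from fail(0)=0 chase 'c': 0 ⇒ 0;  out={2}∪out(0)={2}
  fail(2) 'aa': from fail(1)=0 chase 'a': 0 ⇒ 1;  out=∅∪out(1)=∅
  fail(9) 'ad': from fail(1)=0 chase 'd': 0 ⇒ 0;  out=∅∪out(0)=∅
  fail(3) 'aac': from fail(2)=1 chase 'c': 1→0 ⇒ 8;  out=∅∪out(8)={2}
  fail(6) 'aad': from fail(2)=1 chase 'd': 1 ⇒ 9;  out=∅∪out(9)=∅
  fail(10) 'adb': from fail(9)=0 chase 'b': 0 ⇒ 0;  out={3}∪out(0)={3}
  fail(4) 'aacc': from fail(3)=8 chase 'c': 8→0 ⇒ 8;  out=∅∪out(8)={2}
  fail(7) 'aadb': from fail(6)=9 chase 'b': 9 ⇒ 10;  out={1}∪out(10)={1,3}
  fail(5) 'aacca': from fail(4)=8 chase 'a': 8→0 ⇒ 1;  out={0}∪out(1)={0}

Scan:
i=0 'a': node 0→1
i=1 'a': node 1→2
i=2 'd': node 2→6
i=3 'b': node 6→7  ** P1@[0:3],P3@[1:3]
i=4 'd': node 7→0 (via fail)
i=5 'a': node 0→1
i=6 'b': node 1→0 (via fail)
i=7 'd': node 0→0
i=8 'a': node 0→1
i=9 'd': node 1→9
i=10 'b': node 9→10  ** P3@[8:10]
i=11 'a': node 10→1 (via fail)
i=12 'a': node 1→2
i=13 'a': node 2→2 (via fail)
i=14 'c': node 2→3  ** P2@[14:14]
i=15 'c': node 3→4  ** P2@[15:15]
i=16 'a': node 4→5  ** P0@[12:16]
i=17 'a': node 5→2 (via fail)
i=18 'a': node 2→2 (via fail)
i=19 'd': node 2→6
i=20 'b': node 6→7  ** P1@[17:20],P3@[18:20]
i=21 'c': node 7→8 (via fail)  ** P2@[21:21]

Matches: [[3,1],[3,3],[10,3],[14,2],[15,2],[16,0],[20,1],[20,3],[21,2]]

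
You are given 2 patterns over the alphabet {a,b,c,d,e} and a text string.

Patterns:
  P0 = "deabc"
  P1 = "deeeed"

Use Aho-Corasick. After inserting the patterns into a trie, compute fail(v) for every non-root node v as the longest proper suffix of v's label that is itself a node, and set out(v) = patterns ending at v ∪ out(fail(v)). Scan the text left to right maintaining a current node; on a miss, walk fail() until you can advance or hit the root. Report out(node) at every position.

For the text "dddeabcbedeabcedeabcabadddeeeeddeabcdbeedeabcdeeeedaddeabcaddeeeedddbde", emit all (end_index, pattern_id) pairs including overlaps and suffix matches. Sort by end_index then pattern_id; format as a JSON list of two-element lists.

Construct AC machine:
Trie (insert patterns):
  n0 'ε': d→1
  n1 'd': e→2
  n2 'de': a→3 e→6
  n3 'dea': b→4
  n4 'deab': c→5
  n5 'deabc': ·  ←P0
  n6 'dee': e→7
  n7 'deee': e→8
  n8 'deeee': d→9
  n9 'deeeed': ·  ←P1

Failure links (BFS by depth):
  fail(1) 'd': from fail(0)=0 chase 'd': 0 ⇒ 0;  out=∅∪out(0)=∅
  fail(2) 'de': from fail(1)=0 chase 'e': 0 ⇒ 0;  out=∅∪out(0)=∅
  fail(3) 'dea': from fail(2)=0 chase 'a': 0 ⇒ 0;  out=∅∪out(0)=∅
  fail(6) 'dee': from fail(2)=0 chase 'e': 0 ⇒ 0;  out=∅∪out(0)=∅
  fail(4) 'deab': from fail(3)=0 chase 'b': 0 ⇒ 0;  out=∅∪out(0)=∅
  fail(7) 'deee': from fail(6)=0 chase 'e': 0 ⇒ 0;  out=∅∪out(0)=∅
  fail(5) 'deabc': from fail(4)=0 chase 'c': 0 ⇒ 0;  out={0}∪out(0)={0}
  fail(8) 'deeee': from fail(7)=0 chase 'e': 0 ⇒ 0;  out=∅∪out(0)=∅
  fail(9) 'deeeed': from fail(8)=0 chase 'd': 0 ⇒ 1;  out={1}∪out(1)={1}

Scan:
i=0 'd': node 0→1
i=1 'd': node 1→1 ·f
i=2 'd': node 1→1 ·f
i=3 'e': node 1→2
i=4 'a': node 2→3
i=5 'b': node 3→4
i=6 'c': node 4→5  ** P0@[2:6]
i=7 'b': node 5→0 ·f
i=8 'e': node 0→0
i=9 'd': node 0→1
i=10 'e': node 1→2
i=11 'a': node 2→3
i=12 'b': node 3→4
i=13 'c': node 4→5  ** P0@[9:13]
i=14 'e': node 5→0 ·f
i=15 'd': node 0→1
i=16 'e': node 1→2
i=17 'a': node 2→3
i=18 'b': node 3→4
i=19 'c': node 4→5  ** P0@[15:19]
i=20 'a': node 5→0 ·f
i=21 'b': node 0→0
i=22 'a': node 0→0
i=23 'd': node 0→1
i=24 'd': node 1→1 ·f
i=25 'd': node 1→1 ·f
i=26 'e': node 1→2
i=27 'e': node 2→6
i=28 'e': node 6→7
i=29 'e': node 7→8
i=30 'd': node 8→9  ** P1@[25:30]
i=31 'd': node 9→1 ·f
i=32 'e': node 1→2
i=33 'a': node 2→3
i=34 'b': node 3→4
i=35 'c': node 4→5  ** P0@[31:35]
i=36 'd': node 5→1 ·f
i=37 'b': node 1→0 ·f
i=38 'e': node 0→0
i=39 'e': node 0→0
i=40 'd': node 0→1
i=41 'e': node 1→2
i=42 'a': node 2→3
i=43 'b': node 3→4
i=44 'c': node 4→5  ** P0@[40:44]
i=45 'd': node 5→1 ·f
i=46 'e': node 1→2
i=47 'e': node 2→6
i=48 'e': node 6→7
i=49 'e': node 7→8
i=50 'd': node 8→9  ** P1@[45:50]
i=51 'a': node 9→0 ·f
i=52 'd': node 0→1
i=53 'd': node 1→1 ·f
i=54 'e': node 1→2
i=55 'a': node 2→3
i=56 'b': node 3→4
i=57 'c': node 4→5  ** P0@[53:57]
i=58 'a': node 5→0 ·f
i=59 'd': node 0→1
i=60 'd': node 1→1 ·f
i=61 'e': node 1→2
i=62 'e': node 2→6
i=63 'e': node 6→7
i=64 'e': node 7→8
i=65 'd': node 8→9  ** P1@[60:65]
i=66 'd': node 9→1 ·f
i=67 'd': node 1→1 ·f
i=68 'b': node 1→0 ·f
i=69 'd': node 0→1
i=70 'e': node 1→2

Matches: [[6,0],[13,0],[19,0],[30,1],[35,0],[44,0],[50,1],[57,0],[65,1]]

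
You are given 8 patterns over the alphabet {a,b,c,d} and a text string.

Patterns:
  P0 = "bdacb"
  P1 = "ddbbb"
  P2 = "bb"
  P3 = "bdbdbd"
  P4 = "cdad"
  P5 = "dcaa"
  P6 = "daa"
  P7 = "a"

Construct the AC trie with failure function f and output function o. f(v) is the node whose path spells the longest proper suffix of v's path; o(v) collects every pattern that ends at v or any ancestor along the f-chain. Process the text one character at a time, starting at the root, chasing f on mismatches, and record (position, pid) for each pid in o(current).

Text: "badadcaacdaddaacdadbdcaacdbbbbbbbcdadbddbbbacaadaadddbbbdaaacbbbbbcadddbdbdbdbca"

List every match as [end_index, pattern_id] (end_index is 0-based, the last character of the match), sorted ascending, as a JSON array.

Construct AC machine:
Trie (insert patterns):
  n0 'ε': a→25 b→1 c→16 d→6
  n1 'b': b→11 d→2
  n2 'bd': a→3 b→12
  n3 'bda': c→4
  n4 'bdac': b→5
  n5 'bdacb': ·  [P0 ends]
  n6 'd': a→23 c→20 d→7
  n7 'dd': b→8
  n8 'ddb': b→9
  n9 'ddbb': b→10
  n10 'ddbbb': ·  [P1 ends]
  n11 'bb': ·  [P2 ends]
  n12 'bdb': d→13
  n13 'bdbd': b→14
  n14 'bdbdb': d→15
  n15 'bdbdbd': ·  [P3 ends]
  n16 'c': d→17
  n17 'cd': a→18
  n18 'cda': d→19
  n19 'cdad': ·  [P4 ends]
  n20 'dc': a→21
  n21 'dca': a→22
  n22 'dcaa': ·  [P5 ends]
  n23 'da': a→24
  n24 'daa': ·  [P6 ends]
  n25 'a': ·  [P7 ends]

BFS fail/out derivation:
  fail(1) 'b': from fail(0)=0 chase 'b': 0 ⇒ 0;  out=∅∪out(0)=∅
  fail(6) 'd': from fail(0)=0 chase 'd': 0 ⇒ 0;  out=∅∪out(0)=∅
  fail(16) 'c': from fail(0)=0 chase 'c': 0 ⇒ 0;  out=∅∪out(0)=∅
  fail(25) 'a': from fail(0)=0 chase 'a': 0 ⇒ 0;  out={7}∪out(0)={7}
  fail(2) 'bd': from fail(1)=0 chase 'd': 0 ⇒ 6;  out=∅∪out(6)=∅
  fail(7) 'dd': from fail(6)=0 chase 'd': 0 ⇒ 6;  out=∅∪out(6)=∅
  fail(11) 'bb': from fail(1)=0 chase 'b': 0 ⇒ 1;  out={2}∪out(1)={2}
  fail(17) 'cd': from fail(16)=0 chase 'd': 0 ⇒ 6;  out=∅∪out(6)=∅
  fail(20) 'dc': from fail(6)=0 chase 'c': 0 ⇒ 16;  out=∅∪out(16)=∅
  fail(23) 'da': from fail(6)=0 chase 'a': 0 ⇒ 25;  out=∅∪out(25)={7}
  fail(3) 'bda': from fail(2)=6 chase 'a': 6 ⇒ 23;  out=∅∪out(23)={7}
  fail(8) 'ddb': from fail(7)=6 chase 'b': 6→0 ⇒ 1;  out=∅∪out(1)=∅
  fail(12) 'bdb': from fail(2)=6 chase 'b': 6→0 ⇒ 1;  out=∅∪out(1)=∅
  fail(18) 'cda': from fail(17)=6 chase 'a': 6 ⇒ 23;  out=∅∪out(23)={7}
  fail(21) 'dca': from fail(20)=16 chase 'a': 16→0 ⇒ 25;  out=∅∪out(25)={7}
  fail(24) 'daa': from fail(23)=25 chase 'a': 25→0 ⇒ 25;  out={6}∪out(25)={6,7}
  fail(4) 'bdac': from fail(3)=23 chase 'c': 23→25→0 ⇒ 16;  out=∅∪out(16)=∅
  fail(9) 'ddbb': from fail(8)=1 chase 'b': 1 ⇒ 11;  out=∅∪out(11)={2}
  fail(13) 'bdbd': from fail(12)=1 chase 'd': 1 ⇒ 2;  out=∅∪out(2)=∅
  fail(19) 'cdad': from fail(18)=23 chase 'd': 23→25→0 ⇒ 6;  out={4}∪out(6)={4}
  fail(22) 'dcaa': from fail(21)=25 chase 'a': 25→0 ⇒ 25;  out={5}∪out(25)={5,7}
  fail(5) 'bdacb': from fail(4)=16 chase 'b': 16→0 ⇒ 1;  out={0}∪out(1)={0}
  fail(10) 'ddbbb': from fail(9)=11 chase 'b': 11→1 ⇒ 11;  out={1}∪out(11)={1,2}
  fail(14) 'bdbdb': from fail(13)=2 chase 'b': 2 ⇒ 12;  out=∅∪out(12)=∅
  fail(15) 'bdbdbd': from fail(14)=12 chase 'd': 12 ⇒ 13;  out={3}∪out(13)={3}

Scan:
[0] read 'b'  n0⇒n1
[1] read 'a'  n1⇒n25 ·f  ** P7@[1:1]
[2] read 'd'  n25⇒n6 ·f
[3] read 'a'  n6⇒n23  ** P7@[3:3]
[4] read 'd'  n23⇒n6 ·f
[5] read 'c'  n6⇒n20
[6] read 'a'  n20⇒n21  ** P7@[6:6]
[7] read 'a'  n21⇒n22  ** P5@[4:7],P7@[7:7]
[8] read 'c'  n22⇒n16 ·f
[9] read 'd'  n16⇒n17
[10] read 'a'  n17⇒n18  ** P7@[10:10]
[11] read 'd'  n18⇒n19  ** P4@[8:11]
[12] read 'd'  n19⇒n7 ·f
[13] read 'a'  n7⇒n23 ·f  ** P7@[13:13]
[14] read 'a'  n23⇒n24  ** P6@[12:14],P7@[14:14]
[15] read 'c'  n24⇒n16 ·f
[16] read 'd'  n16⇒n17
[17] read 'a'  n17⇒n18  ** P7@[17:17]
[18] read 'd'  n18⇒n19  ** P4@[15:18]
[19] read 'b'  n19⇒n1 ·f
[20] read 'd'  n1⇒n2
[21] read 'c'  n2⇒n20 ·f
[22] read 'a'  n20⇒n21  ** P7@[22:22]
[23] read 'a'  n21⇒n22  ** P5@[20:23],P7@[23:23]
[24] read 'c'  n22⇒n16 ·f
[25] read 'd'  n16⇒n17
[26] read 'b'  n17⇒n1 ·f
[27] read 'b'  n1⇒n11  ** P2@[26:27]
[28] read 'b'  n11⇒n11 ·f  ** P2@[27:28]
[29] read 'b'  n11⇒n11 ·f  ** P2@[28:29]
[30] read 'b'  n11⇒n11 ·f  ** P2@[29:30]
[31] read 'b'  n11⇒n11 ·f  ** P2@[30:31]
[32] read 'b'  n11⇒n11 ·f  ** P2@[31:32]
[33] read 'c'  n11⇒n16 ·f
[34] read 'd'  n16⇒n17
[35] read 'a'  n17⇒n18  ** P7@[35:35]
[36] read 'd'  n18⇒n19  ** P4@[33:36]
[37] read 'b'  n19⇒n1 ·f
[38] read 'd'  n1⇒n2
[39] read 'd'  n2⇒n7 ·f
[40] read 'b'  n7⇒n8
[41] read 'b'  n8⇒n9  ** P2@[40:41]
[42] read 'b'  n9⇒n10  ** P1@[38:42],P2@[41:42]
[43] read 'a'  n10⇒n25 ·f  ** P7@[43:43]
[44] read 'c'  n25⇒n16 ·f
[45] read 'a'  n16⇒n25 ·f  ** P7@[45:45]
[46] read 'a'  n25⇒n25 ·f  ** P7@[46:46]
[47] read 'd'  n25⇒n6 ·f
[48] read 'a'  n6⇒n23  ** P7@[48:48]
[49] read 'a'  n23⇒n24  ** P6@[47:49],P7@[49:49]
[50] read 'd'  n24⇒n6 ·f
[51] read 'd'  n6⇒n7
[52] read 'd'  n7⇒n7 ·f
[53] read 'b'  n7⇒n8
[54] read 'b'  n8⇒n9  ** P2@[53:54]
[55] read 'b'  n9⇒n10  ** P1@[51:55],P2@[54:55]
[56] read 'd'  n10⇒n2 ·f
[57] read 'a'  n2⇒n3  ** P7@[57:57]
[58] read 'a'  n3⇒n24 ·f  ** P6@[56:58],P7@[58:58]
[59] read 'a'  n24⇒n25 ·f  ** P7@[59:59]
[60] read 'c'  n25⇒n16 ·f
[61] read 'b'  n16⇒n1 ·f
[62] read 'b'  n1⇒n11  ** P2@[61:62]
[63] read 'b'  n11⇒n11 ·f  ** P2@[62:63]
[64] read 'b'  n11⇒n11 ·f  ** P2@[63:64]
[65] read 'b'  n11⇒n11 ·f  ** P2@[64:65]
[66] read 'c'  n11⇒n16 ·f
[67] read 'a'  n16⇒n25 ·f  ** P7@[67:67]
[68] read 'd'  n25⇒n6 ·f
[69] read 'd'  n6⇒n7
[70] read 'd'  n7⇒n7 ·f
[71] read 'b'  n7⇒n8
[72] read 'd'  n8⇒n2 ·f
[73] read 'b'  n2⇒n12
[74] read 'd'  n12⇒n13
[75] read 'b'  n13⇒n14
[76] read 'd'  n14⇒n15  ** P3@[71:76]
[77] read 'b'  n15⇒n14 ·f
[78] read 'c'  n14⇒n16 ·f
[79] read 'a'  n16⇒n25 ·f  ** P7@[79:79]

All matches (sorted): [[1,7],[3,7],[6,7],[7,5],[7,7],[10,7],[11,4],[13,7],[14,6],[14,7],[17,7],[18,4],[22,7],[23,5],[23,7],[27,2],[28,2],[29,2],[30,2],[31,2],[32,2],[35,7],[36,4],[41,2],[42,1],[42,2],[43,7],[45,7],[46,7],[48,7],[49,6],[49,7],[54,2],[55,1],[55,2],[57,7],[58,6],[58,7],[59,7],[62,2],[63,2],[64,2],[65,2],[67,7],[76,3],[79,7]]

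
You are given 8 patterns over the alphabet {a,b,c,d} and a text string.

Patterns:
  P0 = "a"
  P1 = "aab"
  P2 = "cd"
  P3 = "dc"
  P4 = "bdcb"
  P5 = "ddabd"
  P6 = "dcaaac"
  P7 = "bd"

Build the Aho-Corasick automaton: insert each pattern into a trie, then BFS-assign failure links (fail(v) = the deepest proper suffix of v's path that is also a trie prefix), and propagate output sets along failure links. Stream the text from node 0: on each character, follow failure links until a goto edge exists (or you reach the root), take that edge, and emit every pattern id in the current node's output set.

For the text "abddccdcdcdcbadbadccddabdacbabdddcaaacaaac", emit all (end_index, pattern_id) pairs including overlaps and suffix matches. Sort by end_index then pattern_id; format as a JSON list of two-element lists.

Construct AC machine:
Trie nodes:
  n0 'ε': a→1 b→8 c→4 d→6
  n1 'a': a→2  ←P0
  n2 'aa': b→3
  n3 'aab': ·  ←P1
  n4 'c': d→5
  n5 'cd': ·  ←P2
  n6 'd': c→7 d→12
  n7 'dc': a→16  ←P3
  n8 'b': d→9
  n9 'bd': c→10  ←P7
  n10 'bdc': b→11
  n11 'bdcb': ·  ←P4
  n12 'dd': a→13
  n13 'dda': b→14
  n14 'ddab': d→15
  n15 'ddabd': ·  ←P5
  n16 'dca': a→17
  n17 'dcaa': a→18
  n18 'dcaaa': c→19
  n19 'dcaaac': ·  ←P6

BFS fail/out derivation:
  fail(1) 'a': from fail(0)=0 chase 'a': 0 ⇒ 0;  out={0}∪out(0)={0}
  fail(4) 'c': from fail(0)=0 chase 'c': 0 ⇒ 0;  out=∅∪out(0)=∅
  fail(6) 'd': from fail(0)=0 chase 'd': 0 ⇒ 0;  out=∅∪out(0)=∅
  fail(8) 'b': from fail(0)=0 chase 'b': 0 ⇒ 0;  out=∅∪out(0)=∅
  fail(2) 'aa': from fail(1)=0 chase 'a': 0 ⇒ 1;  out=∅∪out(1)={0}
  fail(5) 'cd': from fail(4)=0 chase 'd': 0 ⇒ 6;  out={2}∪out(6)={2}
  fail(7) 'dc': from fail(6)=0 chase 'c': 0 ⇒ 4;  out={3}∪out(4)={3}
  fail(9) 'bd': from fail(8)=0 chase 'd': 0 ⇒ 6;  out={7}∪out(6)={7}
  fail(12) 'dd': from fail(6)=0 chase 'd': 0 ⇒ 6;  out=∅∪out(6)=∅
  fail(3) 'aab': from fail(2)=1 chase 'b': 1→0 ⇒ 8;  out={1}∪out(8)={1}
  fail(10) 'bdc': from fail(9)=6 chase 'c': 6 ⇒ 7;  out=∅∪out(7)={3}
  fail(13) 'dda': from fail(12)=6 chase 'a': 6→0 ⇒ 1;  out=∅∪out(1)={0}
  fail(16) 'dca': from fail(7)=4 chase 'a': 4→0 ⇒ 1;  out=∅∪out(1)={0}
  fail(11) 'bdcb': from fail(10)=7 chase 'b': 7→4→0 ⇒ 8;  out={4}∪out(8)={4}
  fail(14) 'ddab': from fail(13)=1 chase 'b': 1→0 ⇒ 8;  out=∅∪out(8)=∅
  fail(17) 'dcaa': from fail(16)=1 chase 'a': 1 ⇒ 2;  out=∅∪out(2)={0}
  fail(15) 'ddabd': from fail(14)=8 chase 'd': 8 ⇒ 9;  out={5}∪out(9)={5,7}
  fail(18) 'dcaaa': from fail(17)=2 chase 'a': 2→1 ⇒ 2;  out=∅∪out(2)={0}
  fail(19) 'dcaaac': from fail(18)=2 chase 'c': 2→1→0 ⇒ 4;  out={6}∪out(4)={6}

Run:
[0] read 'a'  n0⇒n1  ** P0@[0:0]
[1] read 'b'  n1⇒n8 (fail-walked)
[2] read 'd'  n8⇒n9  ** P7@[1:2]
[3] read 'd'  n9⇒n12 (fail-walked)
[4] read 'c'  n12⇒n7 (fail-walked)  ** P3@[3:4]
[5] read 'c'  n7⇒n4 (fail-walked)
[6] read 'd'  n4⇒n5  ** P2@[5:6]
[7] read 'c'  n5⇒n7 (fail-walked)  ** P3@[6:7]
[8] read 'd'  n7⇒n5 (fail-walked)  ** P2@[7:8]
[9] read 'c'  n5⇒n7 (fail-walked)  ** P3@[8:9]
[10] read 'd'  n7⇒n5 (fail-walked)  ** P2@[9:10]
[11] read 'c'  n5⇒n7 (fail-walked)  ** P3@[10:11]
[12] read 'b'  n7⇒n8 (fail-walked)
[13] read 'a'  n8⇒n1 (fail-walked)  ** P0@[13:13]
[14] read 'd'  n1⇒n6 (fail-walked)
[15] read 'b'  n6⇒n8 (fail-walked)
[16] read 'a'  n8⇒n1 (fail-walked)  ** P0@[16:16]
[17] read 'd'  n1⇒n6 (fail-walked)
[18] read 'c'  n6⇒n7  ** P3@[17:18]
[19] read 'c'  n7⇒n4 (fail-walked)
[20] read 'd'  n4⇒n5  ** P2@[19:20]
[21] read 'd'  n5⇒n12 (fail-walked)
[22] read 'a'  n12⇒n13  ** P0@[22:22]
[23] read 'b'  n13⇒n14
[24] read 'd'  n14⇒n15  ** P5@[20:24],P7@[23:24]
[25] read 'a'  n15⇒n1 (fail-walked)  ** P0@[25:25]
[26] read 'c'  n1⇒n4 (fail-walked)
[27] read 'b'  n4⇒n8 (fail-walked)
[28] read 'a'  n8⇒n1 (fail-walked)  ** P0@[28:28]
[29] read 'b'  n1⇒n8 (fail-walked)
[30] read 'd'  n8⇒n9  ** P7@[29:30]
[31] read 'd'  n9⇒n12 (fail-walked)
[32] read 'd'  n12⇒n12 (fail-walked)
[33] read 'c'  n12⇒n7 (fail-walked)  ** P3@[32:33]
[34] read 'a'  n7⇒n16  ** P0@[34:34]
[35] read 'a'  n16⇒n17  ** P0@[35:35]
[36] read 'a'  n17⇒n18  ** P0@[36:36]
[37] read 'c'  n18⇒n19  ** P6@[32:37]
[38] read 'a'  n19⇒n1 (fail-walked)  ** P0@[38:38]
[39] read 'a'  n1⇒n2  ** P0@[39:39]
[40] read 'a'  n2⇒n2 (fail-walked)  ** P0@[40:40]
[41] read 'c'  n2⇒n4 (fail-walked)

Matches: [[0,0],[2,7],[4,3],[6,2],[7,3],[8,2],[9,3],[10,2],[11,3],[13,0],[16,0],[18,3],[20,2],[22,0],[24,5],[24,7],[25,0],[28,0],[30,7],[33,3],[34,0],[35,0],[36,0],[37,6],[38,0],[39,0],[40,0]]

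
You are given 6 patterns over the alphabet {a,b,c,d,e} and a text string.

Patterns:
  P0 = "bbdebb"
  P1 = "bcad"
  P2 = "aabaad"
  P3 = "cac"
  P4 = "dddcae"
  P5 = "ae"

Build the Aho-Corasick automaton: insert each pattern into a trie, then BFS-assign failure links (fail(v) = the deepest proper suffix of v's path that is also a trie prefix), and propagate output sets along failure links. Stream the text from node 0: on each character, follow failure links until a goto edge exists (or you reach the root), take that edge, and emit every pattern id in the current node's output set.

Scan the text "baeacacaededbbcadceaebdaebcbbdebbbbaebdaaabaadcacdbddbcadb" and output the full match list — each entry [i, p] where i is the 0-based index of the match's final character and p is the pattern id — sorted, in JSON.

Build automaton:
Trie (insert patterns):
  n0 'ε': a→10 b→1 c→16 d→19
  n1 'b': b→2 c→7
  n2 'bb': d→3
  n3 'bbd': e→4
  n4 'bbde': b→5
  n5 'bbdeb': b→6
  n6 'bbdebb': ·  ←P0
  n7 'bc': a→8
  n8 'bca': d→9
  n9 'bcad': ·  ←P1
  n10 'a': a→11 e→25
  n11 'aa': b→12
  n12 'aab': a→13
  n13 'aaba': a→14
  n14 'aabaa': d→15
  n15 'aabaad': ·  ←P2
  n16 'c': a→17
  n17 'ca': c→18
  n18 'cac': ·  ←P3
  n19 'd': d→20
  n20 'dd': d→21
  n21 'ddd': c→22
  n22 'dddc': a→23
  n23 'dddca': e→24
  n24 'dddcae': ·  ←P4
  n25 'ae': ·  ←P5

BFS fail/out derivation:
  n1('b'): parent n0 fail=0; on 'b' 0 → fail=0;  out ∅∪∅=∅
  n10('a'): parent n0 fail=0; on 'a' 0 → fail=0;  out ∅∪∅=∅
  n16('c'): parent n0 fail=0; on 'c' 0 → fail=0;  out ∅∪∅=∅
  n19('d'): parent n0 fail=0; on 'd' 0 → fail=0;  out ∅∪∅=∅
  n2('bb'): parent n1 fail=0; on 'b' 0 → fail=1;  out ∅∪∅=∅
  n7('bc'): parent n1 fail=0; on 'c' 0 → fail=16;  out ∅∪∅=∅
  n11('aa'): parent n10 fail=0; on 'a' 0 → fail=10;  out ∅∪∅=∅
  n17('ca'): parent n16 fail=0; on 'a' 0 → fail=10;  out ∅∪∅=∅
  n20('dd'): parent n19 fail=0; on 'd' 0 → fail=19;  out ∅∪∅=∅
  n25('ae'): parent n10 fail=0; on 'e' 0 → fail=0;  out {5}∪∅={5}
  n3('bbd'): parent n2 fail=1; on 'd' 1→0 → fail=19;  out ∅∪∅=∅
  n8('bca'): parent n7 fail=16; on 'a' 16 → fail=17;  out ∅∪∅=∅
  n12('aab'): parent n11 fail=10; on 'b' 10→0 → fail=1;  out ∅∪∅=∅
  n18('cac'): parent n17 fail=10; on 'c' 10→0 → fail=16;  out {3}∪∅={3}
  n21('ddd'): parent n20 fail=19; on 'd' 19 → fail=20;  out ∅∪∅=∅
  n4('bbde'): parent n3 fail=19; on 'e' 19→0 → fail=0;  out ∅∪∅=∅
  n9('bcad'): parent n8 fail=17; on 'd' 17→10→0 → fail=19;  out {1}∪∅={1}
  n13('aaba'): parent n12 fail=1; on 'a' 1→0 → fail=10;  out ∅∪∅=∅
  n22('dddc'): parent n21 fail=20; on 'c' 20→19→0 → fail=16;  out ∅∪∅=∅
  n5('bbdeb'): parent n4 fail=0; on 'b' 0 → fail=1;  out ∅∪∅=∅
  n14('aabaa'): parent n13 fail=10; on 'a' 10 → fail=11;  out ∅∪∅=∅
  n23('dddca'): parent n22 fail=16; on 'a' 16 → fail=17;  out ∅∪∅=∅
  n6('bbdebb'): parent n5 fail=1; on 'b' 1 → fail=2;  out {0}∪∅={0}
  n15('aabaad'): parent n14 fail=11; on 'd' 11→10→0 → fail=19;  out {2}∪∅={2}
  n24('dddcae'): parent n23 fail=17; on 'e' 17→10 → fail=25;  out {4}∪{5}={4,5}

Run:
i=0 'b': node 0→1
i=1 'a': node 1→10 (fail-walked)
i=2 'e': node 10→25  ** P5@[1:2]
i=3 'a': node 25→10 (fail-walked)
i=4 'c': node 10→16 (fail-walked)
i=5 'a': node 16→17
i=6 'c': node 17→18  ** P3@[4:6]
i=7 'a': node 18→17 (fail-walked)
i=8 'e': node 17→25 (fail-walked)  ** P5@[7:8]
i=9 'd': node 25→19 (fail-walked)
i=10 'e': node 19→0 (fail-walked)
i=11 'd': node 0→19
i=12 'b': node 19→1 (fail-walked)
i=13 'b': node 1→2
i=14 'c': node 2→7 (fail-walked)
i=15 'a': node 7→8
i=16 'd': node 8→9  ** P1@[13:16]
i=17 'c': node 9→16 (fail-walked)
i=18 'e': node 16→0 (fail-walked)
i=19 'a': node 0→10
i=20 'e': node 10→25  ** P5@[19:20]
i=21 'b': node 25→1 (fail-walked)
i=22 'd': node 1→19 (fail-walked)
i=23 'a': node 19→10 (fail-walked)
i=24 'e': node 10→25  ** P5@[23:24]
i=25 'b': node 25→1 (fail-walked)
i=26 'c': node 1→7
i=27 'b': node 7→1 (fail-walked)
i=28 'b': node 1→2
i=29 'd': node 2→3
i=30 'e': node 3→4
i=31 'b': node 4→5
i=32 'b': node 5→6  ** P0@[27:32]
i=33 'b': node 6→2 (fail-walked)
i=34 'b': node 2→2 (fail-walked)
i=35 'a': node 2→10 (fail-walked)
i=36 'e': node 10→25  ** P5@[35:36]
i=37 'b': node 25→1 (fail-walked)
i=38 'd': node 1→19 (fail-walked)
i=39 'a': node 19→10 (fail-walked)
i=40 'a': node 10→11
i=41 'a': node 11→11 (fail-walked)
i=42 'b': node 11→12
i=43 'a': node 12→13
i=44 'a': node 13→14
i=45 'd': node 14→15  ** P2@[40:45]
i=46 'c': node 15→16 (fail-walked)
i=47 'a': node 16→17
i=48 'c': node 17→18  ** P3@[46:48]
i=49 'd': node 18→19 (fail-walked)
i=50 'b': node 19→1 (fail-walked)
i=51 'd': node 1→19 (fail-walked)
i=52 'd': node 19→20
i=53 'b': node 20→1 (fail-walked)
i=54 'c': node 1→7
i=55 'a': node 7→8
i=56 'd': node 8→9  ** P1@[53:56]
i=57 'b': node 9→1 (fail-walked)

Matches: [[2,5],[6,3],[8,5],[16,1],[20,5],[24,5],[32,0],[36,5],[45,2],[48,3],[56,1]]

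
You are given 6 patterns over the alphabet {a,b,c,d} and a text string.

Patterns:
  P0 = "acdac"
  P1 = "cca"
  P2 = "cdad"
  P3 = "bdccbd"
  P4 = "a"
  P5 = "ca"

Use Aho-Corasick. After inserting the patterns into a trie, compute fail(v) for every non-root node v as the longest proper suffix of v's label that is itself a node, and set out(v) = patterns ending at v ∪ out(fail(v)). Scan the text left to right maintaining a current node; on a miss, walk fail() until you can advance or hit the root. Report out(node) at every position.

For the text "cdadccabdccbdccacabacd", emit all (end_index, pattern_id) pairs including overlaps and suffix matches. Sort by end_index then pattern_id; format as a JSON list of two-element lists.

Construct AC machine:
Trie nodes:
  n0 'ε': a→1 b→12 c→6
  n1 'a': c→2  [P4 ends]
  n2 'ac': d→3
  n3 'acd': a→4
  n4 'acda': c→5
  n5 'acdac': ·  [P0 ends]
  n6 'c': a→18 c→7 d→9
  n7 'cc': a→8
  n8 'cca': ·  [P1 ends]
  n9 'cd': a→10
  n10 'cda': d→11
  n11 'cdad': ·  [P2 ends]
  n12 'b': d→13
  n13 'bd': c→14
  n14 'bdc': c→15
  n15 'bdcc': b→16
  n16 'bdccb': d→17
  n17 'bdccbd': ·  [P3 ends]
  n18 'ca': ·  [P5 ends]

Failure links (BFS by depth):
  fail(1) 'a': from fail(0)=0 chase 'a': 0 ⇒ 0;  out={4}∪out(0)={4}
  fail(6) 'c': from fail(0)=0 chase 'c': 0 ⇒ 0;  out=∅∪out(0)=∅
  fail(12) 'b': from fail(0)=0 chase 'b': 0 ⇒ 0;  out=∅∪out(0)=∅
  fail(2) 'ac': from fail(1)=0 chase 'c': 0 ⇒ 6;  out=∅∪out(6)=∅
  fail(7) 'cc': from fail(6)=0 chase 'c': 0 ⇒ 6;  out=∅∪out(6)=∅
  fail(9) 'cd': from fail(6)=0 chase 'd': 0 ⇒ 0;  out=∅∪out(0)=∅
  fail(13) 'bd': from fail(12)=0 chase 'd': 0 ⇒ 0;  out=∅∪out(0)=∅
  fail(18) 'ca': from fail(6)=0 chase 'a': 0 ⇒ 1;  out={5}∪out(1)={4,5}
  fail(3) 'acd': from fail(2)=6 chase 'd': 6 ⇒ 9;  out=∅∪out(9)=∅
  fail(8) 'cca': from fail(7)=6 chase 'a': 6 ⇒ 18;  out={1}∪out(18)={1,4,5}
  fail(10) 'cda': from fail(9)=0 chase 'a': 0 ⇒ 1;  out=∅∪out(1)={4}
  fail(14) 'bdc': from fail(13)=0 chase 'c': 0 ⇒ 6;  out=∅∪out(6)=∅
  fail(4) 'acda': from fail(3)=9 chase 'a': 9 ⇒ 10;  out=∅∪out(10)={4}
  fail(11) 'cdad': from fail(10)=1 chase 'd': 1→0 ⇒ 0;  out={2}∪out(0)={2}
  fail(15) 'bdcc': from fail(14)=6 chase 'c': 6 ⇒ 7;  out=∅∪out(7)=∅
  fail(5) 'acdac': from fail(4)=10 chase 'c': 10→1 ⇒ 2;  out={0}∪out(2)={0}
  fail(16) 'bdccb': from fail(15)=7 chase 'b': 7→6→0 ⇒ 12;  out=∅∪out(12)=∅
  fail(17) 'bdccbd': from fail(16)=12 chase 'd': 12 ⇒ 13;  out={3}∪out(13)={3}

Run:
pos 0 'c': at 6
pos 1 'd': at 9
pos 2 'a': at 10  emit P4@[2:2]
pos 3 'd': at 11  emit P2@[0:3]
pos 4 'c': at 6 (via fail)
pos 5 'c': at 7
pos 6 'a': at 8  emit P1@[4:6],P4@[6:6],P5@[5:6]
pos 7 'b': at 12 (via fail)
pos 8 'd': at 13
pos 9 'c': at 14
pos 10 'c': at 15
pos 11 'b': at 16
pos 12 'd': at 17  emit P3@[7:12]
pos 13 'c': at 14 (via fail)
pos 14 'c': at 15
pos 15 'a': at 8 (via fail)  emit P1@[13:15],P4@[15:15],P5@[14:15]
pos 16 'c': at 2 (via fail)
pos 17 'a': at 18 (via fail)  emit P4@[17:17],P5@[16:17]
pos 18 'b': at 12 (via fail)
pos 19 'a': at 1 (via fail)  emit P4@[19:19]
pos 20 'c': at 2
pos 21 'd': at 3

All matches (sorted): [[2,4],[3,2],[6,1],[6,4],[6,5],[12,3],[15,1],[15,4],[15,5],[17,4],[17,5],[19,4]]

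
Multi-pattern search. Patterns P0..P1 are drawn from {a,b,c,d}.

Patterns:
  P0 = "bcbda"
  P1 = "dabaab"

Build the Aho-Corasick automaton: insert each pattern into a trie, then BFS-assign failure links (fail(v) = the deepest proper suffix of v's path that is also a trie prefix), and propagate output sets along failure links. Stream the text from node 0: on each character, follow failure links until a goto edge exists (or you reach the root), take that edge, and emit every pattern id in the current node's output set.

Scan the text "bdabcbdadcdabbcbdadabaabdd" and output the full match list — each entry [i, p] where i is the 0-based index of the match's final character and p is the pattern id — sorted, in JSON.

Build automaton:
Trie nodes:
  n0 'ε': b→1 d→6
  n1 'b': c→2
  n2 'bc': b→3
  n3 'bcb': d→4
  n4 'bcbd': a→5
  n5 'bcbda': ·  ←P0
  n6 'd': a→7
  n7 'da': b→8
  n8 'dab': a→9
  n9 'daba': a→10
  n10 'dabaa': b→11
  n11 'dabaab': ·  ←P1

BFS fail/out derivation:
  fail(1) 'b': from fail(0)=0 chase 'b': 0 ⇒ 0;  out=∅∪out(0)=∅
  fail(6) 'd': from fail(0)=0 chase 'd': 0 ⇒ 0;  out=∅∪out(0)=∅
  fail(2) 'bc': from fail(1)=0 chase 'c': 0 ⇒ 0;  out=∅∪out(0)=∅
  fail(7) 'da': from fail(6)=0 chase 'a': 0 ⇒ 0;  out=∅∪out(0)=∅
  fail(3) 'bcb': from fail(2)=0 chase 'b': 0 ⇒ 1;  out=∅∪out(1)=∅
  fail(8) 'dab': from fail(7)=0 chase 'b': 0 ⇒ 1;  out=∅∪out(1)=∅
  fail(4) 'bcbd': from fail(3)=1 chase 'd': 1→0 ⇒ 6;  out=∅∪out(6)=∅
  fail(9) 'daba': from fail(8)=1 chase 'a': 1→0 ⇒ 0;  out=∅∪out(0)=∅
  fail(5) 'bcbda': from fail(4)=6 chase 'a': 6 ⇒ 7;  out={0}∪out(7)={0}
  fail(10) 'dabaa': from fail(9)=0 chase 'a': 0 ⇒ 0;  out=∅∪out(0)=∅
  fail(11) 'dabaab': from fail(10)=0 chase 'b': 0 ⇒ 1;  out={1}∪out(1)={1}

Run:
pos 0 'b': at 1
pos 1 'd': at 6 (fail-walked)
pos 2 'a': at 7
pos 3 'b': at 8
pos 4 'c': at 2 (fail-walked)
pos 5 'b': at 3
pos 6 'd': at 4
pos 7 'a': at 5  ** P0@[3:7]
pos 8 'd': at 6 (fail-walked)
pos 9 'c': at 0 (fail-walked)
pos 10 'd': at 6
pos 11 'a': at 7
pos 12 'b': at 8
pos 13 'b': at 1 (fail-walked)
pos 14 'c': at 2
pos 15 'b': at 3
pos 16 'd': at 4
pos 17 'a': at 5  ** P0@[13:17]
pos 18 'd': at 6 (fail-walked)
pos 19 'a': at 7
pos 20 'b': at 8
pos 21 'a': at 9
pos 22 'a': at 10
pos 23 'b': at 11  ** P1@[18:23]
pos 24 'd': at 6 (fail-walked)
pos 25 'd': at 6 (fail-walked)

All matches (sorted): [[7,0],[17,0],[23,1]]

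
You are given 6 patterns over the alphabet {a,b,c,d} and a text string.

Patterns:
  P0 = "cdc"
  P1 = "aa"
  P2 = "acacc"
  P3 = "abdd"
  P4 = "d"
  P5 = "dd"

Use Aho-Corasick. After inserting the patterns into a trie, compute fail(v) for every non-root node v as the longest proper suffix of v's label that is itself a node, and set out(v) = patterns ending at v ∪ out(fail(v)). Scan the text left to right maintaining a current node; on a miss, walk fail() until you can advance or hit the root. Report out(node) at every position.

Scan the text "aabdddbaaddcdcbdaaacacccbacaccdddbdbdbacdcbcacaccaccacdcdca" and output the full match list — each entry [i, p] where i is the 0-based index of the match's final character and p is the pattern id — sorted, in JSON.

Construct AC machine:
Trie (insert patterns):
  n0 'ε': a→4 c→1 d→13
  n1 'c': d→2
  n2 'cd': c→3
  n3 'cdc': ·  ←P0
  n4 'a': a→5 b→10 c→6
  n5 'aa': ·  ←P1
  n6 'ac': a→7
  n7 'aca': c→8
  n8 'acac': c→9
  n9 'acacc': ·  ←P2
  n10 'ab': d→11
  n11 'abd': d→12
  n12 'abdd': ·  ←P3
  n13 'd': d→14  ←P4
  n14 'dd': ·  ←P5

Failure links (BFS by depth):
  n1('c'): parent n0 fail=0; on 'c' 0 → fail=0;  out ∅∪∅=∅
  n4('a'): parent n0 fail=0; on 'a' 0 → fail=0;  out ∅∪∅=∅
  n13('d'): parent n0 fail=0; on 'd' 0 → fail=0;  out {4}∪∅={4}
  n2('cd'): parent n1 fail=0; on 'd' 0 → fail=13;  out ∅∪{4}={4}
  n5('aa'): parent n4 fail=0; on 'a' 0 → fail=4;  out {1}∪∅={1}
  n6('ac'): parent n4 fail=0; on 'c' 0 → fail=1;  out ∅∪∅=∅
  n10('ab'): parent n4 fail=0; on 'b' 0 → fail=0;  out ∅∪∅=∅
  n14('dd'): parent n13 fail=0; on 'd' 0 → fail=13;  out {5}∪{4}={4,5}
  n3('cdc'): parent n2 fail=13; on 'c' 13→0 → fail=1;  out {0}∪∅={0}
  n7('aca'): parent n6 fail=1; on 'a' 1→0 → fail=4;  out ∅∪∅=∅
  n11('abd'): parent n10 fail=0; on 'd' 0 → fail=13;  out ∅∪{4}={4}
  n8('acac'): parent n7 fail=4; on 'c' 4 → fail=6;  out ∅∪∅=∅
  n12('abdd'): parent n11 fail=13; on 'd' 13 → fail=14;  out {3}∪{4,5}={3,4,5}
  n9('acacc'): parent n8 fail=6; on 'c' 6→1→0 → fail=1;  out {2}∪∅={2}

Text stream:
pos 0 'a': at 4
pos 1 'a': at 5  emit P1@[0:1]
pos 2 'b': at 10 (via fail)
pos 3 'd': at 11  emit P4@[3:3]
pos 4 'd': at 12  emit P3@[1:4],P4@[4:4],P5@[3:4]
pos 5 'd': at 14 (via fail)  emit P4@[5:5],P5@[4:5]
pos 6 'b': at 0 (via fail)
pos 7 'a': at 4
pos 8 'a': at 5  emit P1@[7:8]
pos 9 'd': at 13 (via fail)  emit P4@[9:9]
pos 10 'd': at 14  emit P4@[10:10],P5@[9:10]
pos 11 'c': at 1 (via fail)
pos 12 'd': at 2  emit P4@[12:12]
pos 13 'c': at 3  emit P0@[11:13]
pos 14 'b': at 0 (via fail)
pos 15 'd': at 13  emit P4@[15:15]
pos 16 'a': at 4 (via fail)
pos 17 'a': at 5  emit P1@[16:17]
pos 18 'a': at 5 (via fail)  emit P1@[17:18]
pos 19 'c': at 6 (via fail)
pos 20 'a': at 7
pos 21 'c': at 8
pos 22 'c': at 9  emit P2@[18:22]
pos 23 'c': at 1 (via fail)
pos 24 'b': at 0 (via fail)
pos 25 'a': at 4
pos 26 'c': at 6
pos 27 'a': at 7
pos 28 'c': at 8
pos 29 'c': at 9  emit P2@[25:29]
pos 30 'd': at 2 (via fail)  emit P4@[30:30]
pos 31 'd': at 14 (via fail)  emit P4@[31:31],P5@[30:31]
pos 32 'd': at 14 (via fail)  emit P4@[32:32],P5@[31:32]
pos 33 'b': at 0 (via fail)
pos 34 'd': at 13  emit P4@[34:34]
pos 35 'b': at 0 (via fail)
pos 36 'd': at 13  emit P4@[36:36]
pos 37 'b': at 0 (via fail)
pos 38 'a': at 4
pos 39 'c': at 6
pos 40 'd': at 2 (via fail)  emit P4@[40:40]
pos 41 'c': at 3  emit P0@[39:41]
pos 42 'b': at 0 (via fail)
pos 43 'c': at 1
pos 44 'a': at 4 (via fail)
pos 45 'c': at 6
pos 46 'a': at 7
pos 47 'c': at 8
pos 48 'c': at 9  emit P2@[44:48]
pos 49 'a': at 4 (via fail)
pos 50 'c': at 6
pos 51 'c': at 1 (via fail)
pos 52 'a': at 4 (via fail)
pos 53 'c': at 6
pos 54 'd': at 2 (via fail)  emit P4@[54:54]
pos 55 'c': at 3  emit P0@[53:55]
pos 56 'd': at 2 (via fail)  emit P4@[56:56]
pos 57 'c': at 3  emit P0@[55:57]
pos 58 'a': at 4 (via fail)

Matches: [[1,1],[3,4],[4,3],[4,4],[4,5],[5,4],[5,5],[8,1],[9,4],[10,4],[10,5],[12,4],[13,0],[15,4],[17,1],[18,1],[22,2],[29,2],[30,4],[31,4],[31,5],[32,4],[32,5],[34,4],[36,4],[40,4],[41,0],[48,2],[54,4],[55,0],[56,4],[57,0]]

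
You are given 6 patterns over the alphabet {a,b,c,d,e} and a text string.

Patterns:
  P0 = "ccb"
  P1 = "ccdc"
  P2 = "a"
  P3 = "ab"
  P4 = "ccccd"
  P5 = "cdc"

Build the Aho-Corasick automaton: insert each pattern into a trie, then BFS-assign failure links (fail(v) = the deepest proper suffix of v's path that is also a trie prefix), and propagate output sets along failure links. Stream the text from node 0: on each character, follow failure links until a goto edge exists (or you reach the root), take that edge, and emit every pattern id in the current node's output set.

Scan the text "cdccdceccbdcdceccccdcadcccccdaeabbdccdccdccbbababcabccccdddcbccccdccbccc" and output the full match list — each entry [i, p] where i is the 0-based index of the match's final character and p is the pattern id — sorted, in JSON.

Build:
Trie nodes:
  n0 'ε': a→6 c→1
  n1 'c': c→2 d→11
  n2 'cc': b→3 c→8 d→4
  n3 'ccb': ·  [P0 ends]
  n4 'ccd': c→5
  n5 'ccdc': ·  [P1 ends]
  n6 'a': b→7  [P2 ends]
  n7 'ab': ·  [P3 ends]
  n8 'ccc': c→9
  n9 'cccc': d→10
  n10 'ccccd': ·  [P4 ends]
  n11 'cd': c→12
  n12 'cdc': ·  [P5 ends]

BFS fail/out derivation:
  n1('c'): parent n0 fail=0; on 'c' 0 → fail=0;  out ∅∪∅=∅
  n6('a'): parent n0 fail=0; on 'a' 0 → fail=0;  out {2}∪∅={2}
  n2('cc'): parent n1 fail=0; on 'c' 0 → fail=1;  out ∅∪∅=∅
  n7('ab'): parent n6 fail=0; on 'b' 0 → fail=0;  out {3}∪∅={3}
  n11('cd'): parent n1 fail=0; on 'd' 0 → fail=0;  out ∅∪∅=∅
  n3('ccb'): parent n2 fail=1; on 'b' 1→0 → fail=0;  out {0}∪∅={0}
  n4('ccd'): parent n2 fail=1; on 'd' 1 → fail=11;  out ∅∪∅=∅
  n8('ccc'): parent n2 fail=1; on 'c' 1 → fail=2;  out ∅∪∅=∅
  n12('cdc'): parent n11 fail=0; on 'c' 0 → fail=1;  out {5}∪∅={5}
  n5('ccdc'): parent n4 fail=11; on 'c' 11 → fail=12;  out {1}∪{5}={1,5}
  n9('cccc'): parent n8 fail=2; on 'c' 2 → fail=8;  out ∅∪∅=∅
  n10('ccccd'): parent n9 fail=8; on 'd' 8→2 → fail=4;  out {4}∪∅={4}

Run:
[0] read 'c'  n0⇒n1
[1] read 'd'  n1⇒n11
[2] read 'c'  n11⇒n12  ** P5@[0:2]
[3] read 'c'  n12⇒n2 (fail-walked)
[4] read 'd'  n2⇒n4
[5] read 'c'  n4⇒n5  ** P1@[2:5],P5@[3:5]
[6] read 'e'  n5⇒n0 (fail-walked)
[7] read 'c'  n0⇒n1
[8] read 'c'  n1⇒n2
[9] read 'b'  n2⇒n3  ** P0@[7:9]
[10] read 'd'  n3⇒n0 (fail-walked)
[11] read 'c'  n0⇒n1
[12] read 'd'  n1⇒n11
[13] read 'c'  n11⇒n12  ** P5@[11:13]
[14] read 'e'  n12⇒n0 (fail-walked)
[15] read 'c'  n0⇒n1
[16] read 'c'  n1⇒n2
[17] read 'c'  n2⇒n8
[18] read 'c'  n8⇒n9
[19] read 'd'  n9⇒n10  ** P4@[15:19]
[20] read 'c'  n10⇒n5 (fail-walked)  ** P1@[17:20],P5@[18:20]
[21] read 'a'  n5⇒n6 (fail-walked)  ** P2@[21:21]
[22] read 'd'  n6⇒n0 (fail-walked)
[23] read 'c'  n0⇒n1
[24] read 'c'  n1⇒n2
[25] read 'c'  n2⇒n8
[26] read 'c'  n8⇒n9
[27] read 'c'  n9⇒n9 (fail-walked)
[28] read 'd'  n9⇒n10  ** P4@[24:28]
[29] read 'a'  n10⇒n6 (fail-walked)  ** P2@[29:29]
[30] read 'e'  n6⇒n0 (fail-walked)
[31] read 'a'  n0⇒n6  ** P2@[31:31]
[32] read 'b'  n6⇒n7  ** P3@[31:32]
[33] read 'b'  n7⇒n0 (fail-walked)
[34] read 'd'  n0⇒n0
[35] read 'c'  n0⇒n1
[36] read 'c'  n1⇒n2
[37] read 'd'  n2⇒n4
[38] read 'c'  n4⇒n5  ** P1@[35:38],P5@[36:38]
[39] read 'c'  n5⇒n2 (fail-walked)
[40] read 'd'  n2⇒n4
[41] read 'c'  n4⇒n5  ** P1@[38:41],P5@[39:41]
[42] read 'c'  n5⇒n2 (fail-walked)
[43] read 'b'  n2⇒n3  ** P0@[41:43]
[44] read 'b'  n3⇒n0 (fail-walked)
[45] read 'a'  n0⇒n6  ** P2@[45:45]
[46] read 'b'  n6⇒n7  ** P3@[45:46]
[47] read 'a'  n7⇒n6 (fail-walked)  ** P2@[47:47]
[48] read 'b'  n6⇒n7  ** P3@[47:48]
[49] read 'c'  n7⇒n1 (fail-walked)
[50] read 'a'  n1⇒n6 (fail-walked)  ** P2@[50:50]
[51] read 'b'  n6⇒n7  ** P3@[50:51]
[52] read 'c'  n7⇒n1 (fail-walked)
[53] read 'c'  n1⇒n2
[54] read 'c'  n2⇒n8
[55] read 'c'  n8⇒n9
[56] read 'd'  n9⇒n10  ** P4@[52:56]
[57] read 'd'  n10⇒n0 (fail-walked)
[58] read 'd'  n0⇒n0
[59] read 'c'  n0⇒n1
[60] read 'b'  n1⇒n0 (fail-walked)
[61] read 'c'  n0⇒n1
[62] read 'c'  n1⇒n2
[63] read 'c'  n2⇒n8
[64] read 'c'  n8⇒n9
[65] read 'd'  n9⇒n10  ** P4@[61:65]
[66] read 'c'  n10⇒n5 (fail-walked)  ** P1@[63:66],P5@[64:66]
[67] read 'c'  n5⇒n2 (fail-walked)
[68] read 'b'  n2⇒n3  ** P0@[66:68]
[69] read 'c'  n3⇒n1 (fail-walked)
[70] read 'c'  n1⇒n2
[71] read 'c'  n2⇒n8

All matches (sorted): [[2,5],[5,1],[5,5],[9,0],[13,5],[19,4],[20,1],[20,5],[21,2],[28,4],[29,2],[31,2],[32,3],[38,1],[38,5],[41,1],[41,5],[43,0],[45,2],[46,3],[47,2],[48,3],[50,2],[51,3],[56,4],[65,4],[66,1],[66,5],[68,0]]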